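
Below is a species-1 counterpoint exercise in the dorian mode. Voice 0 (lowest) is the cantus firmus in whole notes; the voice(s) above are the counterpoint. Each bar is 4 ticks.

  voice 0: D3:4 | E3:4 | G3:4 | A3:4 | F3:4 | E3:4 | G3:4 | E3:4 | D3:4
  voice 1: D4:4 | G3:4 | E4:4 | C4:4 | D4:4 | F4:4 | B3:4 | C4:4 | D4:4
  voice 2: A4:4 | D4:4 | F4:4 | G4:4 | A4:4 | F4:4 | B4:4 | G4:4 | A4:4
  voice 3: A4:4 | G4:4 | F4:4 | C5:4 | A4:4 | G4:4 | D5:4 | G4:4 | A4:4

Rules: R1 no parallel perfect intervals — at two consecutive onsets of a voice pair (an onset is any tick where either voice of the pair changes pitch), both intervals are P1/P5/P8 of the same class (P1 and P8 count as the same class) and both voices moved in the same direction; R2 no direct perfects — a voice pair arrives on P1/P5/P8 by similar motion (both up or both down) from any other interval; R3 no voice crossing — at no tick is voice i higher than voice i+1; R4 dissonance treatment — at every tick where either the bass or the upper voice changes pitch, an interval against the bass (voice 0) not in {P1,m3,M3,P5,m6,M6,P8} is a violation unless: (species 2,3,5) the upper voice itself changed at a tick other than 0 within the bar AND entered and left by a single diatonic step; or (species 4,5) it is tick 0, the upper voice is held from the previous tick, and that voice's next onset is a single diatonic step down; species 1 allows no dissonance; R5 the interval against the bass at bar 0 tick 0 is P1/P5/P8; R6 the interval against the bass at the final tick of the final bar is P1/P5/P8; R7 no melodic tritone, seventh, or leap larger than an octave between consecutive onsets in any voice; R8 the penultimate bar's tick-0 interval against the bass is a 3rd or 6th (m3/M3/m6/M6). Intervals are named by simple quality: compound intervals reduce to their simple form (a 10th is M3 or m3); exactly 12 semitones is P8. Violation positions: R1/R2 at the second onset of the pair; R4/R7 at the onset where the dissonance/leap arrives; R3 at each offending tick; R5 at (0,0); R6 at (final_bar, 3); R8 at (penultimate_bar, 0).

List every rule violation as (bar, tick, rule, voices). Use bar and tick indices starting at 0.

bar 0: v0=D3 v1=D4 v2=A4 v3=A4 downbeat P5
bar 1: v0=E3 v1=G3 v2=D4 v3=G4 downbeat m3
bar 2: v0=G3 v1=E4 v2=F4 v3=F4 downbeat m7
bar 3: v0=A3 v1=C4 v2=G4 v3=C5 downbeat m3
bar 4: v0=F3 v1=D4 v2=A4 v3=A4 downbeat M3
bar 5: v0=E3 v1=F4 v2=F4 v3=G4 downbeat m3
bar 6: v0=G3 v1=B3 v2=B4 v3=D5 downbeat P5
bar 7: v0=E3 v1=C4 v2=G4 v3=G4 downbeat m3
bar 8: v0=D3 v1=D4 v2=A4 v3=A4 downbeat P5
  -> R1 @ bar 1 tick 0 v(1, 2): D4/A4 P5 -> G3/D4 P5 similar
  -> R2 @ bar 1 tick 0 v(1, 3): D4/A4 P5 -> G3/G4 P8 similar
  -> R4 @ bar 1 tick 0 v(0, 2): E3/D4 m7 untreated
  -> R4 @ bar 2 tick 0 v(0, 2): G3/F4 m7 untreated
  -> R4 @ bar 2 tick 0 v(0, 3): G3/F4 m7 untreated
  -> R4 @ bar 3 tick 0 v(0, 2): A3/G4 m7 untreated
  -> R1 @ bar 4 tick 0 v(1, 2): C4/G4 P5 -> D4/A4 P5 similar
  -> R4 @ bar 5 tick 0 v(0, 1): E3/F4 m2 untreated
  -> R4 @ bar 5 tick 0 v(0, 2): E3/F4 m2 untreated
  -> R2 @ bar 6 tick 0 v(0, 3): E3/G4 m3 -> G3/D5 P5 similar
  -> R7 @ bar 6 tick 0 v(1,): F4->B3 leap 6st
  -> R7 @ bar 6 tick 0 v(2,): F4->B4 leap 6st
  -> R2 @ bar 7 tick 0 v(2, 3): B4/D5 m3 -> G4/G4 P1 similar
  -> R1 @ bar 8 tick 0 v(1, 2): C4/G4 P5 -> D4/A4 P5 similar
  -> R1 @ bar 8 tick 0 v(1, 3): C4/G4 P5 -> D4/A4 P5 similar
  -> R1 @ bar 8 tick 0 v(2, 3): G4/G4 P1 -> A4/A4 P1 similar

(1, 0, R1, (1, 2))
(1, 0, R2, (1, 3))
(1, 0, R4, (0, 2))
(2, 0, R4, (0, 2))
(2, 0, R4, (0, 3))
(3, 0, R4, (0, 2))
(4, 0, R1, (1, 2))
(5, 0, R4, (0, 1))
(5, 0, R4, (0, 2))
(6, 0, R2, (0, 3))
(6, 0, R7, (1,))
(6, 0, R7, (2,))
(7, 0, R2, (2, 3))
(8, 0, R1, (1, 2))
(8, 0, R1, (1, 3))
(8, 0, R1, (2, 3))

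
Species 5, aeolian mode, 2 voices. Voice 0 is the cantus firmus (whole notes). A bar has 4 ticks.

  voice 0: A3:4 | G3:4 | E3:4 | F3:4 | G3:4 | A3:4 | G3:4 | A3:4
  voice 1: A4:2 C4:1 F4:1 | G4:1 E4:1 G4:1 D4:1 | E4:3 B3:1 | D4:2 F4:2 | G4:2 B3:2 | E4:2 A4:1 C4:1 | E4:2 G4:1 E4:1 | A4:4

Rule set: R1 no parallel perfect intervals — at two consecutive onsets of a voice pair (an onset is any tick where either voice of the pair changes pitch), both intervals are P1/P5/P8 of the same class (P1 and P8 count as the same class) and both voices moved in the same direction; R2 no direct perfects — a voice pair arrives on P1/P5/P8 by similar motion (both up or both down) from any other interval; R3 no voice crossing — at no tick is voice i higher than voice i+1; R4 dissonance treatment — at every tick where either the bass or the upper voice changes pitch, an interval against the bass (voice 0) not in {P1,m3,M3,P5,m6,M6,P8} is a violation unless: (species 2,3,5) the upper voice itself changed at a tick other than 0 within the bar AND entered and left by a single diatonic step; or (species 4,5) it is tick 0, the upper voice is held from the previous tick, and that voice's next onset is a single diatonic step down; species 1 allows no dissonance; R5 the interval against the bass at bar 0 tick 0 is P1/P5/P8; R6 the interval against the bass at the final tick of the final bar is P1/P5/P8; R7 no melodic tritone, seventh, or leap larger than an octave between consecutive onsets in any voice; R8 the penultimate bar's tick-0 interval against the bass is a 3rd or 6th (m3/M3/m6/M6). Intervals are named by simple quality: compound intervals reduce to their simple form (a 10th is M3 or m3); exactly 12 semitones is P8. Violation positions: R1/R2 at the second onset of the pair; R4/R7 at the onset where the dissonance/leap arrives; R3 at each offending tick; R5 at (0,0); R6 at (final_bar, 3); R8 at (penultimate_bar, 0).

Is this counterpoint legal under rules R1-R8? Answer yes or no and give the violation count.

bar 0: v0=A3 v1=A4 (P8)
bar 1: v0=G3 v1=G4 (P8)
bar 2: v0=E3 v1=E4 (P8)
bar 3: v0=F3 v1=D4 (M6)
bar 4: v0=G3 v1=G4 (P8)
bar 5: v0=A3 v1=E4 (P5)
bar 6: v0=G3 v1=E4 (M6)
bar 7: v0=A3 v1=A4 (P8)
  R1 @ bar4.0: F3/F4 P8 -> G3/G4 P8 similar
  R2 @ bar5.0: G3/B3 M3 -> A3/E4 P5 similar
  R2 @ bar7.0: G3/E4 M6 -> A3/A4 P8 similar

No (3 violations)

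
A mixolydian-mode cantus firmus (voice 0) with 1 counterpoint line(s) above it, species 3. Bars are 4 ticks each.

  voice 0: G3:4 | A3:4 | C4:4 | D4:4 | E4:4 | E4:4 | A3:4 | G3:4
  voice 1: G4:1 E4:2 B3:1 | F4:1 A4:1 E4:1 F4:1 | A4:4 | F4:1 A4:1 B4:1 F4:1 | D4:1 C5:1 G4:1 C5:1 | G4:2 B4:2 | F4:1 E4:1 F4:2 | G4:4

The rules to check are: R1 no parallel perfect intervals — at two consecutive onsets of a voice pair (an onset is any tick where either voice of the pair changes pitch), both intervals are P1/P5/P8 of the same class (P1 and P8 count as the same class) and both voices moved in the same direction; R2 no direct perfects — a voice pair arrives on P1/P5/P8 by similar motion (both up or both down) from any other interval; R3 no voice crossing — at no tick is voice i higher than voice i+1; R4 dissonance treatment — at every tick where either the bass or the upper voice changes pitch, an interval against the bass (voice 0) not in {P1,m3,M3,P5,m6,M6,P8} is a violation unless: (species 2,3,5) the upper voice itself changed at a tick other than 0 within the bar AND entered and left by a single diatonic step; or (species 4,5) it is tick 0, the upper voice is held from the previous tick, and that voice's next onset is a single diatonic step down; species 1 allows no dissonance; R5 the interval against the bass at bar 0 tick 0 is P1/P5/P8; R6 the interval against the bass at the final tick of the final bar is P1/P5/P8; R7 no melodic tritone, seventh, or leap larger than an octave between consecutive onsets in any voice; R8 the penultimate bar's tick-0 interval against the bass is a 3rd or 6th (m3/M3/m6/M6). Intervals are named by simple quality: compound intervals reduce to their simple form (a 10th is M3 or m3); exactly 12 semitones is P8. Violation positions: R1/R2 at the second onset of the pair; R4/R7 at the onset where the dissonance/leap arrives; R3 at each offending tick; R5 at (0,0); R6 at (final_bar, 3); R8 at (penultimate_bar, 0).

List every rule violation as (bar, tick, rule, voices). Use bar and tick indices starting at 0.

(1, 0, R7, (1,))
(3, 3, R7, (1,))
(4, 0, R3, (0, 1))
(4, 0, R4, (0, 1))
(4, 1, R7, (1,))
(6, 0, R7, (1,))

bar 0: v0=G3 v1=G4 downbeat P8
bar 1: v0=A3 v1=F4 downbeat m6
bar 2: v0=C4 v1=A4 downbeat M6
bar 3: v0=D4 v1=F4 downbeat m3
bar 4: v0=E4 v1=D4 downbeat M2
bar 5: v0=E4 v1=G4 downbeat m3
bar 6: v0=A3 v1=F4 downbeat m6
bar 7: v0=G3 v1=G4 downbeat P8
  -> R7 @ bar 1 tick 0 v(1,): B3->F4 leap 6st
  -> R7 @ bar 3 tick 3 v(1,): B4->F4 leap 6st
  -> R3 @ bar 4 tick 0 v(0, 1): E4 above D4
  -> R4 @ bar 4 tick 0 v(0, 1): E4/D4 M2 untreated
  -> R7 @ bar 4 tick 1 v(1,): D4->C5 leap 10st
  -> R7 @ bar 6 tick 0 v(1,): B4->F4 leap 6st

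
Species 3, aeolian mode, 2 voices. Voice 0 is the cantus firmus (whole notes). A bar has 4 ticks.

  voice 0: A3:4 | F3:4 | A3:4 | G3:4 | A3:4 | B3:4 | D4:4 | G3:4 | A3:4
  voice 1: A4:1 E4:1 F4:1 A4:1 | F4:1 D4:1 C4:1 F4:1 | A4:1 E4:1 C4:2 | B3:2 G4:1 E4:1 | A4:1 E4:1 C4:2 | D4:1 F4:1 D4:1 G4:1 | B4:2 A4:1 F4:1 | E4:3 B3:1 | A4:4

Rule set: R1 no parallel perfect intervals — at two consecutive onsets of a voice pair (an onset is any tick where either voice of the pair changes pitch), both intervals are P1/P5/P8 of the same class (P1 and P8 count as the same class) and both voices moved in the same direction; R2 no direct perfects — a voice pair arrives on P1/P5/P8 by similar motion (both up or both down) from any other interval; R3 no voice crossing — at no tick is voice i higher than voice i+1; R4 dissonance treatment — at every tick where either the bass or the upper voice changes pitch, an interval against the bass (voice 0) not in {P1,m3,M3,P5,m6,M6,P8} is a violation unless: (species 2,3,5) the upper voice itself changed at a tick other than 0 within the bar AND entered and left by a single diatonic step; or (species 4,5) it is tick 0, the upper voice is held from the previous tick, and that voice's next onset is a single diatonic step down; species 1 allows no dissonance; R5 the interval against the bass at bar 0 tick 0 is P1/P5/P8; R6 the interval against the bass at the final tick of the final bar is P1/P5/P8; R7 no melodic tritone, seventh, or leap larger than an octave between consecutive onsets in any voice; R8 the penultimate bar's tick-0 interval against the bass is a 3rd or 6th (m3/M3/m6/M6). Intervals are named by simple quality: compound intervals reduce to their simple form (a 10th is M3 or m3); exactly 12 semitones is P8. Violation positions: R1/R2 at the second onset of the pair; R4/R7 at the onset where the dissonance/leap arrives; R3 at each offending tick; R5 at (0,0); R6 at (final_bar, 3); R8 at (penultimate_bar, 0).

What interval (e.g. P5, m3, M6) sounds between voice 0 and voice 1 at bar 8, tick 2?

voice 0=A3 voice 1=A4 -> P8

P8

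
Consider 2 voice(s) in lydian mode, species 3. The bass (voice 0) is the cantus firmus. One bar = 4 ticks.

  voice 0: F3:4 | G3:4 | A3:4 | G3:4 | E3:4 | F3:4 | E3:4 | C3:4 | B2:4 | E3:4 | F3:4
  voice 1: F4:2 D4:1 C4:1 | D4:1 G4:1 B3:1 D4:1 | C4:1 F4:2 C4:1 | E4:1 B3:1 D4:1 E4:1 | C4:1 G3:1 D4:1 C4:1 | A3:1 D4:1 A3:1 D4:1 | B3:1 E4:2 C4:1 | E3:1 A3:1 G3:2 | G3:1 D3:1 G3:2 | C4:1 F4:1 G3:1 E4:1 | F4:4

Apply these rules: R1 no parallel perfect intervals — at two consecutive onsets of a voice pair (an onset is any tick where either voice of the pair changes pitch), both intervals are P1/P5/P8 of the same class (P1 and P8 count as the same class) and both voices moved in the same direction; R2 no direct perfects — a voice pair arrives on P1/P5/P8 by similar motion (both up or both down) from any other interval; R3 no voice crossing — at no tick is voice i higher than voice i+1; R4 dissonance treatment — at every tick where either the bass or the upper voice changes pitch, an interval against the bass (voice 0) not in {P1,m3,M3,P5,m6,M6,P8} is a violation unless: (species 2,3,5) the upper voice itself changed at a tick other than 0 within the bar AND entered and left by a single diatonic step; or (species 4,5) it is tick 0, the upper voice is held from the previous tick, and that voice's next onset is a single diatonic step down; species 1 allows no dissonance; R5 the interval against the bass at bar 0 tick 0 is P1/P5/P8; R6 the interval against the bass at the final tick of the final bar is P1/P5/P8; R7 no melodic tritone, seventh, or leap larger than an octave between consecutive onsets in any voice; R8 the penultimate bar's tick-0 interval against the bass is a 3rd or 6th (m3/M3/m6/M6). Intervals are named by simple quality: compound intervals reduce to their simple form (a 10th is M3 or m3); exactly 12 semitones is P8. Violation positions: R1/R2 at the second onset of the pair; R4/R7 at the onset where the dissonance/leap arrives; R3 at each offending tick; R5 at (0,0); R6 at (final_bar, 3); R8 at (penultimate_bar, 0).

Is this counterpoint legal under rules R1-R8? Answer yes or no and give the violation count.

No (6 violations)

bar 0: v0=F3 v1=F4 (P8)
bar 1: v0=G3 v1=D4 (P5)
bar 2: v0=A3 v1=C4 (m3)
bar 3: v0=G3 v1=E4 (M6)
bar 4: v0=E3 v1=C4 (m6)
bar 5: v0=F3 v1=A3 (M3)
bar 6: v0=E3 v1=B3 (P5)
bar 7: v0=C3 v1=E3 (M3)
bar 8: v0=B2 v1=G3 (m6)
bar 9: v0=E3 v1=C4 (m6)
bar 10: v0=F3 v1=F4 (P8)
  R1 @ bar1.0: F3/C4 P5 -> G3/D4 P5 similar
  R4 @ bar4.2: E3/D4 m7 untreated
  R2 @ bar6.0: F3/D4 M6 -> E3/B3 P5 similar
  R4 @ bar9.1: E3/F4 m2 untreated
  R7 @ bar9.2: F4->G3 leap 10st
  R1 @ bar10.0: E3/E4 P8 -> F3/F4 P8 similar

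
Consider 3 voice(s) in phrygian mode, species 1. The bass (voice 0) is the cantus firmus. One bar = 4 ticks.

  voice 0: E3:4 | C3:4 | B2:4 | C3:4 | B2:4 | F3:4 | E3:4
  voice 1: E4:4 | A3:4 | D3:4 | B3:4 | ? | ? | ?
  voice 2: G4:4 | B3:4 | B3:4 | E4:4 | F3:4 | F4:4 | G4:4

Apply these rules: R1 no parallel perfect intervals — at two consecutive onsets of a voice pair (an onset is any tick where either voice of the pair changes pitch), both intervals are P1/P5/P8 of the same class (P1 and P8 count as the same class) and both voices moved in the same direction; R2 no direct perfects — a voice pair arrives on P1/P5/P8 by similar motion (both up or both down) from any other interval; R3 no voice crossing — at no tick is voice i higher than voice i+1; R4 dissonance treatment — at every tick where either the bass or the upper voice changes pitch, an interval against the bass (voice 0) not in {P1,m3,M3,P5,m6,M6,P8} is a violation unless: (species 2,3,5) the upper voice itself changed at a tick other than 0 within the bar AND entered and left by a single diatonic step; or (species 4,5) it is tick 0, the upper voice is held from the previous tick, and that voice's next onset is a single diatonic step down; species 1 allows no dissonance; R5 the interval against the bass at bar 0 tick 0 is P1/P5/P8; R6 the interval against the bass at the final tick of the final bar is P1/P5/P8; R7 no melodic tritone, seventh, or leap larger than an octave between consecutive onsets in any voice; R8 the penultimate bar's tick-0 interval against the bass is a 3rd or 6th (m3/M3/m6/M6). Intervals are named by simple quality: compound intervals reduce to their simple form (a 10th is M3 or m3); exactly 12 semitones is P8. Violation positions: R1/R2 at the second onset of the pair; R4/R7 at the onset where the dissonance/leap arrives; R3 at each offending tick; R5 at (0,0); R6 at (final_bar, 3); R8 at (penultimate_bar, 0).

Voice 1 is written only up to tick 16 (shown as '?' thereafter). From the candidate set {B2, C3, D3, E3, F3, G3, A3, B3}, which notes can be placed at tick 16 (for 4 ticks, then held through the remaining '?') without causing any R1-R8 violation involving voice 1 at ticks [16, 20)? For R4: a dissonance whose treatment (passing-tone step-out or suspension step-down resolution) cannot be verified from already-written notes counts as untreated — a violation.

{D3}

B2: violates R2
C3: violates R4,R7
D3: legal
E3: violates R4
F3: violates R2,R4,R7
G3: violates R3
A3: violates R3,R4
B3: violates R3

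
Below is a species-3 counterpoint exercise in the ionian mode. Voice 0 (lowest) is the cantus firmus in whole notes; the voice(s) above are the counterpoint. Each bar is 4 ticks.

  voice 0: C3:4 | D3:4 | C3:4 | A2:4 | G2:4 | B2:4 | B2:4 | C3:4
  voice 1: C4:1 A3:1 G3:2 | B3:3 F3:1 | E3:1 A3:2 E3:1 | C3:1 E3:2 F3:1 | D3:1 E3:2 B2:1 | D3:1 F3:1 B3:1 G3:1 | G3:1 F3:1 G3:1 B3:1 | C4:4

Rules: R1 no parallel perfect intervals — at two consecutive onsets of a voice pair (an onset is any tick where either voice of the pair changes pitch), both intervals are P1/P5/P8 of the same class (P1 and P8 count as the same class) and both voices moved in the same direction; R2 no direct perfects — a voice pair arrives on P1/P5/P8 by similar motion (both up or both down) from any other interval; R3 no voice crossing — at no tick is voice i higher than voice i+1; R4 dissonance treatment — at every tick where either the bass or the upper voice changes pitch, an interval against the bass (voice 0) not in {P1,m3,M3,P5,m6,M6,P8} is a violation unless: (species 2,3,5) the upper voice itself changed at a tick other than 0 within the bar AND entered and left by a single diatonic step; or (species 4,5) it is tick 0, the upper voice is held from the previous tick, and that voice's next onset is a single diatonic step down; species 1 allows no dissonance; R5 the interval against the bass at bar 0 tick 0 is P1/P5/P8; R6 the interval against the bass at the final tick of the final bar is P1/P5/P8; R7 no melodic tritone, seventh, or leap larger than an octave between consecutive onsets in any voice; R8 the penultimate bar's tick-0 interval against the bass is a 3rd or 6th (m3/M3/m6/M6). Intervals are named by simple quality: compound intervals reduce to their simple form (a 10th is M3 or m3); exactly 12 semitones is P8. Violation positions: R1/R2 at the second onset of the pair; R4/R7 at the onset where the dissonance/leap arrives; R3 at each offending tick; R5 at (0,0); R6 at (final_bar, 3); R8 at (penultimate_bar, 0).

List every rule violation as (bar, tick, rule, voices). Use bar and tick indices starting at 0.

bar 0: v0=C3 v1=C4 downbeat P8
bar 1: v0=D3 v1=B3 downbeat M6
bar 2: v0=C3 v1=E3 downbeat M3
bar 3: v0=A2 v1=C3 downbeat m3
bar 4: v0=G2 v1=D3 downbeat P5
bar 5: v0=B2 v1=D3 downbeat m3
bar 6: v0=B2 v1=G3 downbeat m6
bar 7: v0=C3 v1=C4 downbeat P8
  -> R7 @ bar 1 tick 3 v(1,): B3->F3 leap 6st
  -> R2 @ bar 4 tick 0 v(0, 1): A2/F3 m6 -> G2/D3 P5 similar
  -> R4 @ bar 5 tick 1 v(0, 1): B2/F3 TT untreated
  -> R7 @ bar 5 tick 2 v(1,): F3->B3 leap 6st
  -> R1 @ bar 7 tick 0 v(0, 1): B2/B3 P8 -> C3/C4 P8 similar

(1, 3, R7, (1,))
(4, 0, R2, (0, 1))
(5, 1, R4, (0, 1))
(5, 2, R7, (1,))
(7, 0, R1, (0, 1))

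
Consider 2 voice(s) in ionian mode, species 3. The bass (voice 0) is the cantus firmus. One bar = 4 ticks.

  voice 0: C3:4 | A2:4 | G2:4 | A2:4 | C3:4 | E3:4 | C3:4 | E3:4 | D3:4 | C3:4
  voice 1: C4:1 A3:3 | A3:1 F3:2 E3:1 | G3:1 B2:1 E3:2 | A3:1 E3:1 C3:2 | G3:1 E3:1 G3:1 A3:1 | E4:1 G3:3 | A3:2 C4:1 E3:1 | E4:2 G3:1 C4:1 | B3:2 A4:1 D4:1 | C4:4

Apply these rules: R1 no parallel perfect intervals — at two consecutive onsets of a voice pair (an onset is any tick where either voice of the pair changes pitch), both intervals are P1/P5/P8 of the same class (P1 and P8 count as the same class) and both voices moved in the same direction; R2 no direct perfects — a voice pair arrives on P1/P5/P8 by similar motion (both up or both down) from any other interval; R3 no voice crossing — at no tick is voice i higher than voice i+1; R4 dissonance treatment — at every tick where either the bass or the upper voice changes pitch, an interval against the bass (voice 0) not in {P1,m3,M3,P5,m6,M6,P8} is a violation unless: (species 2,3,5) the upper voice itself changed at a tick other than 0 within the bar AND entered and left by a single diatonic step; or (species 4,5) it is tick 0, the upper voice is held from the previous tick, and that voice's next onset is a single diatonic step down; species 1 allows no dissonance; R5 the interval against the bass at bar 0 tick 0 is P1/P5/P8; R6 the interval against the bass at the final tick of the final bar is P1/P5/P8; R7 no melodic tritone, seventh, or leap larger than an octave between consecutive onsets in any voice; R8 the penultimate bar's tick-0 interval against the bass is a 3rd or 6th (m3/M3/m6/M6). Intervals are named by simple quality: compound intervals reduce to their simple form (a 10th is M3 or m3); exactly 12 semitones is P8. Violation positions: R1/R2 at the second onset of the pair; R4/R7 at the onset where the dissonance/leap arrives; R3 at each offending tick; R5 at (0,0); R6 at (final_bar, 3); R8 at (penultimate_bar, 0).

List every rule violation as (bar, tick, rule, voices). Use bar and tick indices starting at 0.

(3, 0, R2, (0, 1))
(4, 0, R2, (0, 1))
(5, 0, R2, (0, 1))
(7, 0, R2, (0, 1))
(8, 2, R7, (1,))
(9, 0, R1, (0, 1))

bar 0: v0=C3 v1=C4 downbeat P8
bar 1: v0=A2 v1=A3 downbeat P8
bar 2: v0=G2 v1=G3 downbeat P8
bar 3: v0=A2 v1=A3 downbeat P8
bar 4: v0=C3 v1=G3 downbeat P5
bar 5: v0=E3 v1=E4 downbeat P8
bar 6: v0=C3 v1=A3 downbeat M6
bar 7: v0=E3 v1=E4 downbeat P8
bar 8: v0=D3 v1=B3 downbeat M6
bar 9: v0=C3 v1=C4 downbeat P8
  -> R2 @ bar 3 tick 0 v(0, 1): G2/E3 M6 -> A2/A3 P8 similar
  -> R2 @ bar 4 tick 0 v(0, 1): A2/C3 m3 -> C3/G3 P5 similar
  -> R2 @ bar 5 tick 0 v(0, 1): C3/A3 M6 -> E3/E4 P8 similar
  -> R2 @ bar 7 tick 0 v(0, 1): C3/E3 M3 -> E3/E4 P8 similar
  -> R7 @ bar 8 tick 2 v(1,): B3->A4 leap 10st
  -> R1 @ bar 9 tick 0 v(0, 1): D3/D4 P8 -> C3/C4 P8 similar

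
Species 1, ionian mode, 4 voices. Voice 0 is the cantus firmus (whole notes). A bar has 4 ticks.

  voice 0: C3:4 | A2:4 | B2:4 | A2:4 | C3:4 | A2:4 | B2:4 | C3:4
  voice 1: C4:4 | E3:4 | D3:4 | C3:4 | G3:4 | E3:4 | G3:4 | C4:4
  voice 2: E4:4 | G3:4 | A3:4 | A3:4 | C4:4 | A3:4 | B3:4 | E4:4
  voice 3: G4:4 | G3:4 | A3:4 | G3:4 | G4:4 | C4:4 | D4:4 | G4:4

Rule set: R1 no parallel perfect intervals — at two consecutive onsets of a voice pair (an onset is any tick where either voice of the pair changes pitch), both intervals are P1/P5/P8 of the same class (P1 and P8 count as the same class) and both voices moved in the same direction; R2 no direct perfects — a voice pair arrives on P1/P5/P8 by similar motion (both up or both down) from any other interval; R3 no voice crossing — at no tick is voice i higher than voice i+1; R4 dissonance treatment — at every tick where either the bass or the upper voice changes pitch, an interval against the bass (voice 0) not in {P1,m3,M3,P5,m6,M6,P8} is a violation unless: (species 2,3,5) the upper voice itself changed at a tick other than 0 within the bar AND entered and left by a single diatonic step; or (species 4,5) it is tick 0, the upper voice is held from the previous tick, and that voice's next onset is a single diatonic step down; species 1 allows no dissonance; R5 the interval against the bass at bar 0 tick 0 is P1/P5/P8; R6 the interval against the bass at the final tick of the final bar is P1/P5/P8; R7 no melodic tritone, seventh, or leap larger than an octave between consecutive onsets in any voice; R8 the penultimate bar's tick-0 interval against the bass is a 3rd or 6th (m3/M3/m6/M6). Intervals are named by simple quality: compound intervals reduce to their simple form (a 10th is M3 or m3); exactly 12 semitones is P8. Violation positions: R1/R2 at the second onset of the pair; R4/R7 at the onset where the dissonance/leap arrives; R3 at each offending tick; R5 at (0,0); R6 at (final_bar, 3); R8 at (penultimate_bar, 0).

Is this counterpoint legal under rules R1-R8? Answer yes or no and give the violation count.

No (28 violations)

bar 0: v0=C3 v1=C4 v2=E4 v3=G4 (P5)
bar 1: v0=A2 v1=E3 v2=G3 v3=G3 (m7)
bar 2: v0=B2 v1=D3 v2=A3 v3=A3 (m7)
bar 3: v0=A2 v1=C3 v2=A3 v3=G3 (m7)
bar 4: v0=C3 v1=G3 v2=C4 v3=G4 (P5)
bar 5: v0=A2 v1=E3 v2=A3 v3=C4 (m3)
bar 6: v0=B2 v1=G3 v2=B3 v3=D4 (m3)
bar 7: v0=C3 v1=C4 v2=E4 v3=G4 (P5)
  R5 @ bar0.0: opens on M3
  R2 @ bar1.0: C3/C4 P8 -> A2/E3 P5 similar
  R2 @ bar1.0: E4/G4 m3 -> G3/G3 P1 similar
  R4 @ bar1.0: A2/G3 m7 untreated
  R4 @ bar1.0: A2/G3 m7 untreated
  R1 @ bar2.0: G3/G3 P1 -> A3/A3 P1 similar
  R4 @ bar2.0: B2/A3 m7 untreated
  R4 @ bar2.0: B2/A3 m7 untreated
  R1 @ bar3.0: D3/A3 P5 -> C3/G3 P5 similar
  R3 @ bar3.0: A3 above G3
  R4 @ bar3.0: A2/G3 m7 untreated
  R3 @ bar3.1: A3 above G3
  R3 @ bar3.2: A3 above G3
  R3 @ bar3.3: A3 above G3
  R1 @ bar4.0: A2/A3 P8 -> C3/C4 P8 similar
  R2 @ bar4.0: A2/C3 m3 -> C3/G3 P5 similar
  R2 @ bar4.0: A2/G3 m7 -> C3/G4 P5 similar
  R2 @ bar4.0: C3/G3 P5 -> G3/G4 P8 similar
  R2 @ bar4.0: A3/G3 M2 -> C4/G4 P5 similar
  R1 @ bar5.0: C3/G3 P5 -> A2/E3 P5 similar
  R1 @ bar5.0: C3/C4 P8 -> A2/A3 P8 similar
  R1 @ bar6.0: A2/A3 P8 -> B2/B3 P8 similar
  R2 @ bar6.0: E3/C4 m6 -> G3/D4 P5 similar
  R8 @ bar6.0: penult P8 not 3rd/6th
  R1 @ bar7.0: G3/D4 P5 -> C4/G4 P5 similar
  R2 @ bar7.0: B2/G3 m6 -> C3/C4 P8 similar
  R2 @ bar7.0: B2/D4 m3 -> C3/G4 P5 similar
  R6 @ bar7.3: closes on M3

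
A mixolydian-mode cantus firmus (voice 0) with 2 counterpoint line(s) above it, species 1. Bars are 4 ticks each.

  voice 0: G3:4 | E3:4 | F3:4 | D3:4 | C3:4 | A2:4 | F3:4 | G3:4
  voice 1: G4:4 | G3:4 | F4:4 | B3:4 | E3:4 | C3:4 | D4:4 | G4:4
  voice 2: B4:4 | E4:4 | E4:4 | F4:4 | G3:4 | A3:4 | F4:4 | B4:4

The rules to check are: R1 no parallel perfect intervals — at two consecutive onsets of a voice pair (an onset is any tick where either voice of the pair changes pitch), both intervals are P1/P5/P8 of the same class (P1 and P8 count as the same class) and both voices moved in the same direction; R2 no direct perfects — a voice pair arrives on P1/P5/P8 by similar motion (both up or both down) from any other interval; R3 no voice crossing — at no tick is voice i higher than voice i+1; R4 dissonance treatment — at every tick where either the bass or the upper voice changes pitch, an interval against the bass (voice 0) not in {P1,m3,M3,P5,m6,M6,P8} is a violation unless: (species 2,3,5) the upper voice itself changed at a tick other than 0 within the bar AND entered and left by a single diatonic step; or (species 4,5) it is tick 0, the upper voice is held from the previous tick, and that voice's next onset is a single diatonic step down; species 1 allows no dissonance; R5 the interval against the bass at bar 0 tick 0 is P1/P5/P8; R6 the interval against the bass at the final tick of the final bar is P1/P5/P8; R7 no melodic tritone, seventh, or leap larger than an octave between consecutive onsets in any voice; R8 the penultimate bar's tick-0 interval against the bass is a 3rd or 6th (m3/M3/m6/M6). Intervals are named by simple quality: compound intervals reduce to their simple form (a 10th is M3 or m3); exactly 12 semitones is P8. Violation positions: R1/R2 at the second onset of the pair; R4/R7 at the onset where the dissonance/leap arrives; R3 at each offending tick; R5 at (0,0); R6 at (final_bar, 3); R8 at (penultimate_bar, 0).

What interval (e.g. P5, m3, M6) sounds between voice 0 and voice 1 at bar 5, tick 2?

m3

voice 0=A2 voice 1=C3 -> m3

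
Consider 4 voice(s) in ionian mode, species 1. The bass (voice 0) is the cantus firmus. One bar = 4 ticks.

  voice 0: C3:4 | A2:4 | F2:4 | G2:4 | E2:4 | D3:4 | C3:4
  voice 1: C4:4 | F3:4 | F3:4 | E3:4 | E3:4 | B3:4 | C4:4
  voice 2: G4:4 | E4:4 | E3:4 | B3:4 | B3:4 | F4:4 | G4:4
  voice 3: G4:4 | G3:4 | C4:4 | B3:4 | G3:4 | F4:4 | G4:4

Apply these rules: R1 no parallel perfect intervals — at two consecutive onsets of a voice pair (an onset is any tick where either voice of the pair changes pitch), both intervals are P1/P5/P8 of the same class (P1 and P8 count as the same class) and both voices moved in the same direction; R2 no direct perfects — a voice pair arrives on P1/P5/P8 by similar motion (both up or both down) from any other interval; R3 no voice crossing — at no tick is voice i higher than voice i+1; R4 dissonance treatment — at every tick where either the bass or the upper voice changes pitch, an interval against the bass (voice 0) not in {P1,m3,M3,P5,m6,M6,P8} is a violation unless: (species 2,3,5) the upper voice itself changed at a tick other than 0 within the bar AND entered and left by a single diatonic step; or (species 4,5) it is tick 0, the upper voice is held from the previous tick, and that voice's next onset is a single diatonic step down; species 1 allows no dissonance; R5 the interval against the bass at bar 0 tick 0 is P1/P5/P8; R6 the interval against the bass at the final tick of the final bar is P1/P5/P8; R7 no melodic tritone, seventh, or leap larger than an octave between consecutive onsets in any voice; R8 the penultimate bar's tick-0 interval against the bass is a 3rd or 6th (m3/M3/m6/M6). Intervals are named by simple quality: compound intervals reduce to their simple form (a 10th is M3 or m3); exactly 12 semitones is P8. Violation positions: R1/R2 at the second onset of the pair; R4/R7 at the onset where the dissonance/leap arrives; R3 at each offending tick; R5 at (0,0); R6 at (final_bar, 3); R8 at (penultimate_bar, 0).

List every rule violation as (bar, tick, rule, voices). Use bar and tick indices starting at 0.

(1, 0, R1, (0, 2))
(1, 0, R3, (2, 3))
(1, 0, R4, (0, 3))
(1, 1, R3, (2, 3))
(1, 2, R3, (2, 3))
(1, 3, R3, (2, 3))
(2, 0, R3, (1, 2))
(2, 0, R4, (0, 2))
(2, 1, R3, (1, 2))
(2, 2, R3, (1, 2))
(2, 3, R3, (1, 2))
(3, 0, R1, (1, 3))
(4, 0, R3, (2, 3))
(4, 1, R3, (2, 3))
(4, 2, R3, (2, 3))
(4, 3, R3, (2, 3))
(5, 0, R2, (2, 3))
(5, 0, R7, (0,))
(5, 0, R7, (2,))
(5, 0, R7, (3,))
(6, 0, R1, (2, 3))
(6, 0, R2, (1, 2))
(6, 0, R2, (1, 3))

bar 0: v0=C3 v1=C4 v2=G4 v3=G4 downbeat P5
bar 1: v0=A2 v1=F3 v2=E4 v3=G3 downbeat m7
bar 2: v0=F2 v1=F3 v2=E3 v3=C4 downbeat P5
bar 3: v0=G2 v1=E3 v2=B3 v3=B3 downbeat M3
bar 4: v0=E2 v1=E3 v2=B3 v3=G3 downbeat m3
bar 5: v0=D3 v1=B3 v2=F4 v3=F4 downbeat m3
bar 6: v0=C3 v1=C4 v2=G4 v3=G4 downbeat P5
  -> R1 @ bar 1 tick 0 v(0, 2): C3/G4 P5 -> A2/E4 P5 similar
  -> R3 @ bar 1 tick 0 v(2, 3): E4 above G3
  -> R4 @ bar 1 tick 0 v(0, 3): A2/G3 m7 untreated
  -> R3 @ bar 1 tick 1 v(2, 3): E4 above G3
  -> R3 @ bar 1 tick 2 v(2, 3): E4 above G3
  -> R3 @ bar 1 tick 3 v(2, 3): E4 above G3
  -> R3 @ bar 2 tick 0 v(1, 2): F3 above E3
  -> R4 @ bar 2 tick 0 v(0, 2): F2/E3 M7 untreated
  -> R3 @ bar 2 tick 1 v(1, 2): F3 above E3
  -> R3 @ bar 2 tick 2 v(1, 2): F3 above E3
  -> R3 @ bar 2 tick 3 v(1, 2): F3 above E3
  -> R1 @ bar 3 tick 0 v(1, 3): F3/C4 P5 -> E3/B3 P5 similar
  -> R3 @ bar 4 tick 0 v(2, 3): B3 above G3
  -> R3 @ bar 4 tick 1 v(2, 3): B3 above G3
  -> R3 @ bar 4 tick 2 v(2, 3): B3 above G3
  -> R3 @ bar 4 tick 3 v(2, 3): B3 above G3
  -> R2 @ bar 5 tick 0 v(2, 3): B3/G3 M3 -> F4/F4 P1 similar
  -> R7 @ bar 5 tick 0 v(0,): E2->D3 leap 10st
  -> R7 @ bar 5 tick 0 v(2,): B3->F4 leap 6st
  -> R7 @ bar 5 tick 0 v(3,): G3->F4 leap 10st
  -> R1 @ bar 6 tick 0 v(2, 3): F4/F4 P1 -> G4/G4 P1 similar
  -> R2 @ bar 6 tick 0 v(1, 2): B3/F4 TT -> C4/G4 P5 similar
  -> R2 @ bar 6 tick 0 v(1, 3): B3/F4 TT -> C4/G4 P5 similar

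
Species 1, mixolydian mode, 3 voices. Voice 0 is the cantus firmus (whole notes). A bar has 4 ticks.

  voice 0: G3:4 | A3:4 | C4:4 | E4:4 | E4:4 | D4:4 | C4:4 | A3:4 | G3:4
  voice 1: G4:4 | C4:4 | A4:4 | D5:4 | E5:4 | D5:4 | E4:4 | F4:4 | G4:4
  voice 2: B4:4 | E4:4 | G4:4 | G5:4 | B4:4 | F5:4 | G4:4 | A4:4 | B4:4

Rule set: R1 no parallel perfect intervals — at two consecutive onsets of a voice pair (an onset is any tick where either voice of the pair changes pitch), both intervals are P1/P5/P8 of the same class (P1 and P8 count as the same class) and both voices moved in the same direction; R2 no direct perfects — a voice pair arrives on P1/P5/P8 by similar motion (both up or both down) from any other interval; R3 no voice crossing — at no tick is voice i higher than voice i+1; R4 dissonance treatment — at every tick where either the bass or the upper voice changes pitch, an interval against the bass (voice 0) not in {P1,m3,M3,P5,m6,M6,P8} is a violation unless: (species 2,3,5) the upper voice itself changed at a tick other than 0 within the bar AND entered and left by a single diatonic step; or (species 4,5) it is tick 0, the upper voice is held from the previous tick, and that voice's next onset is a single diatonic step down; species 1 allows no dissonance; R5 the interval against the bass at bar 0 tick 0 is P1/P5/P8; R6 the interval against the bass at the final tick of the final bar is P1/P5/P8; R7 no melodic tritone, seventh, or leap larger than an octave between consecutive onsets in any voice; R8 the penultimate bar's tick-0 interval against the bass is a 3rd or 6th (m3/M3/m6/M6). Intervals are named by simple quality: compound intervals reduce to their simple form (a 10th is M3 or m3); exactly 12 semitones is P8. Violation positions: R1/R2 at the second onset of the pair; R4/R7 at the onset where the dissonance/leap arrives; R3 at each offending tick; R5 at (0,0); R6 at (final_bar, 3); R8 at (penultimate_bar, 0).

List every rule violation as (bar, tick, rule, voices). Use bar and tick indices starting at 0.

bar 0: v0=G3 v1=G4 v2=B4 downbeat M3
bar 1: v0=A3 v1=C4 v2=E4 downbeat P5
bar 2: v0=C4 v1=A4 v2=G4 downbeat P5
bar 3: v0=E4 v1=D5 v2=G5 downbeat m3
bar 4: v0=E4 v1=E5 v2=B4 downbeat P5
bar 5: v0=D4 v1=D5 v2=F5 downbeat m3
bar 6: v0=C4 v1=E4 v2=G4 downbeat P5
bar 7: v0=A3 v1=F4 v2=A4 downbeat P8
bar 8: v0=G3 v1=G4 v2=B4 downbeat M3
  -> R5 @ bar 0 tick 0 v(0, 2): opens on M3
  -> R1 @ bar 2 tick 0 v(0, 2): A3/E4 P5 -> C4/G4 P5 similar
  -> R3 @ bar 2 tick 0 v(1, 2): A4 above G4
  -> R3 @ bar 2 tick 1 v(1, 2): A4 above G4
  -> R3 @ bar 2 tick 2 v(1, 2): A4 above G4
  -> R3 @ bar 2 tick 3 v(1, 2): A4 above G4
  -> R4 @ bar 3 tick 0 v(0, 1): E4/D5 m7 untreated
  -> R3 @ bar 4 tick 0 v(1, 2): E5 above B4
  -> R3 @ bar 4 tick 1 v(1, 2): E5 above B4
  -> R3 @ bar 4 tick 2 v(1, 2): E5 above B4
  -> R3 @ bar 4 tick 3 v(1, 2): E5 above B4
  -> R1 @ bar 5 tick 0 v(0, 1): E4/E5 P8 -> D4/D5 P8 similar
  -> R7 @ bar 5 tick 0 v(2,): B4->F5 leap 6st
  -> R2 @ bar 6 tick 0 v(0, 2): D4/F5 m3 -> C4/G4 P5 similar
  -> R7 @ bar 6 tick 0 v(1,): D5->E4 leap 10st
  -> R7 @ bar 6 tick 0 v(2,): F5->G4 leap 10st
  -> R8 @ bar 7 tick 0 v(0, 2): penult P8 not 3rd/6th
  -> R6 @ bar 8 tick 3 v(0, 2): closes on M3

(0, 0, R5, (0, 2))
(2, 0, R1, (0, 2))
(2, 0, R3, (1, 2))
(2, 1, R3, (1, 2))
(2, 2, R3, (1, 2))
(2, 3, R3, (1, 2))
(3, 0, R4, (0, 1))
(4, 0, R3, (1, 2))
(4, 1, R3, (1, 2))
(4, 2, R3, (1, 2))
(4, 3, R3, (1, 2))
(5, 0, R1, (0, 1))
(5, 0, R7, (2,))
(6, 0, R2, (0, 2))
(6, 0, R7, (1,))
(6, 0, R7, (2,))
(7, 0, R8, (0, 2))
(8, 3, R6, (0, 2))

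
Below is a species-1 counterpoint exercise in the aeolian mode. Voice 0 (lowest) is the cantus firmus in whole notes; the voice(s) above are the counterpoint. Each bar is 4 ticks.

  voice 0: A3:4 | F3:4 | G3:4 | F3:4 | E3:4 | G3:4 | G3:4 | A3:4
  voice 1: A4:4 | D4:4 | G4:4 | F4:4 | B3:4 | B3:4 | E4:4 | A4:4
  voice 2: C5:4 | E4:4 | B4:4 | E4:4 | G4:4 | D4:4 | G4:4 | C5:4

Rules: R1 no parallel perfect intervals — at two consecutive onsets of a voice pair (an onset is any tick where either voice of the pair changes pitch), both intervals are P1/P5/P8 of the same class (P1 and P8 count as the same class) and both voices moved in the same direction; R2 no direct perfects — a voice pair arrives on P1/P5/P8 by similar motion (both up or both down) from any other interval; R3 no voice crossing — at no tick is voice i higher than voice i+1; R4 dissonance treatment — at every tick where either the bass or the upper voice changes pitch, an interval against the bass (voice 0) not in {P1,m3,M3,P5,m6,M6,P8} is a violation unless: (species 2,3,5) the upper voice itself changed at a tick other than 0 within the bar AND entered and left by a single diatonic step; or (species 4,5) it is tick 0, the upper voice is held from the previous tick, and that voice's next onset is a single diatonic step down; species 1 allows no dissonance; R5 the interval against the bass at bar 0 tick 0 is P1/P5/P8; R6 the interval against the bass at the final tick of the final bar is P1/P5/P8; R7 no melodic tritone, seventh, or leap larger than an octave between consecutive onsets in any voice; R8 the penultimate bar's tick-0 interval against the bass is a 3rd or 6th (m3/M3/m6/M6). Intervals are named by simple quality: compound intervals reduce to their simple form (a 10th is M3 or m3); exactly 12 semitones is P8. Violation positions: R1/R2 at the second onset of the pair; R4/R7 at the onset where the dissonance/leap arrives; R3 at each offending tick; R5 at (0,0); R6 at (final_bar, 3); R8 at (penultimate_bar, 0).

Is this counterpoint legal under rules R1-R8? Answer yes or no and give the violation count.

bar 0: v0=A3 v1=A4 v2=C5 (m3)
bar 1: v0=F3 v1=D4 v2=E4 (M7)
bar 2: v0=G3 v1=G4 v2=B4 (M3)
bar 3: v0=F3 v1=F4 v2=E4 (M7)
bar 4: v0=E3 v1=B3 v2=G4 (m3)
bar 5: v0=G3 v1=B3 v2=D4 (P5)
bar 6: v0=G3 v1=E4 v2=G4 (P8)
bar 7: v0=A3 v1=A4 v2=C5 (m3)
  R5 @ bar0.0: opens on m3
  R4 @ bar1.0: F3/E4 M7 untreated
  R2 @ bar2.0: F3/D4 M6 -> G3/G4 P8 similar
  R1 @ bar3.0: G3/G4 P8 -> F3/F4 P8 similar
  R3 @ bar3.0: F4 above E4
  R4 @ bar3.0: F3/E4 M7 untreated
  R3 @ bar3.1: F4 above E4
  R3 @ bar3.2: F4 above E4
  R3 @ bar3.3: F4 above E4
  R2 @ bar4.0: F3/F4 P8 -> E3/B3 P5 similar
  R7 @ bar4.0: F4->B3 leap 6st
  R8 @ bar6.0: penult P8 not 3rd/6th
  R2 @ bar7.0: G3/E4 M6 -> A3/A4 P8 similar
  R6 @ bar7.3: closes on m3

No (14 violations)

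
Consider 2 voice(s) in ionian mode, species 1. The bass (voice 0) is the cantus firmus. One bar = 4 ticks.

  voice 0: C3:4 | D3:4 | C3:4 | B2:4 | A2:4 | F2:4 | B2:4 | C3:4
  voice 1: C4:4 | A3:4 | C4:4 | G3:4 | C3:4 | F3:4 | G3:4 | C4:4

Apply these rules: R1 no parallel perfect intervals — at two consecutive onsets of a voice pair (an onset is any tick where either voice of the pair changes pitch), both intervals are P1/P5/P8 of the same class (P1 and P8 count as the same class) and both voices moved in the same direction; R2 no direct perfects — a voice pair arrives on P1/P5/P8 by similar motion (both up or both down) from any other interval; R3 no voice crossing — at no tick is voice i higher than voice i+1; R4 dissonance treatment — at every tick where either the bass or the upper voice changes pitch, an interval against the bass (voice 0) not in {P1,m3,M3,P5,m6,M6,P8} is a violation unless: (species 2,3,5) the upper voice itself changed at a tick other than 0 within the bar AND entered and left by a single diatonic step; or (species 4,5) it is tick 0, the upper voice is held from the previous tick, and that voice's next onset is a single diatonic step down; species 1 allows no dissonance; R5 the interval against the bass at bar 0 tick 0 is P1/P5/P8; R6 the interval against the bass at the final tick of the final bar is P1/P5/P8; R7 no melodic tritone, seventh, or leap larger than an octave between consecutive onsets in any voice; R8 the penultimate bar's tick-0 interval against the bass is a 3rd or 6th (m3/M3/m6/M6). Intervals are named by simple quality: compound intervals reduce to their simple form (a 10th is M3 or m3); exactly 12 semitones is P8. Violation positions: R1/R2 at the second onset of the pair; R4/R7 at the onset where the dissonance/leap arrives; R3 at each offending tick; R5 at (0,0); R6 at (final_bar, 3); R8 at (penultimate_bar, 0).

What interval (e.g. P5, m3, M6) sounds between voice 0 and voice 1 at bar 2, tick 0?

P8

voice 0=C3 voice 1=C4 -> P8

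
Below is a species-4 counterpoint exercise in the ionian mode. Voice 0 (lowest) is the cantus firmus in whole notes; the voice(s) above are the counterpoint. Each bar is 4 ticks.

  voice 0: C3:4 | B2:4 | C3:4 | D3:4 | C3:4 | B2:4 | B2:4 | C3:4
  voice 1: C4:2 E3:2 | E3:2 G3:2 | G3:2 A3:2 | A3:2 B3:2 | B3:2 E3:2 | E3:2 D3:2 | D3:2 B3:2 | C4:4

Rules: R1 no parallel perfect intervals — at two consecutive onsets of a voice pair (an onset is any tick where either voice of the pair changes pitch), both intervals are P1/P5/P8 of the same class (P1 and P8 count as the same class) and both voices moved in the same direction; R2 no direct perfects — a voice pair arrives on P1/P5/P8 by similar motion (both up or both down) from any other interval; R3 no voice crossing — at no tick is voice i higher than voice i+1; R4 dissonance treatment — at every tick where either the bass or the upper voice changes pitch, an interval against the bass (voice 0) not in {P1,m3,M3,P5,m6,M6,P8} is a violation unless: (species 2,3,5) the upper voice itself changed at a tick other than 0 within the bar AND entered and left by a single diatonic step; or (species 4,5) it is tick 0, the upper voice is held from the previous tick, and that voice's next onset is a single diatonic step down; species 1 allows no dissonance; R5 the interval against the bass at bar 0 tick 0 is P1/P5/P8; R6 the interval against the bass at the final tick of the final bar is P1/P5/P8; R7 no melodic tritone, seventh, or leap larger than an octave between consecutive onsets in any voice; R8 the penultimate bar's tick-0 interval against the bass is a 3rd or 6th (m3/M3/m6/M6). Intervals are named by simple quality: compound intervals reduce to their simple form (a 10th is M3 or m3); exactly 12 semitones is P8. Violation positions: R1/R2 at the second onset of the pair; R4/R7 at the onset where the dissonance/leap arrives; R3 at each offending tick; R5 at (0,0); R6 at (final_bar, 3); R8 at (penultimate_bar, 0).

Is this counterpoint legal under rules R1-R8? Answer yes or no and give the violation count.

bar 0: v0=C3 v1=C4 (P8)
bar 1: v0=B2 v1=E3 (P4)
bar 2: v0=C3 v1=G3 (P5)
bar 3: v0=D3 v1=A3 (P5)
bar 4: v0=C3 v1=B3 (M7)
bar 5: v0=B2 v1=E3 (P4)
bar 6: v0=B2 v1=D3 (m3)
bar 7: v0=C3 v1=C4 (P8)
  R4 @ bar1.0: B2/E3 P4 untreated
  R4 @ bar4.0: C3/B3 M7 untreated
  R1 @ bar7.0: B2/B3 P8 -> C3/C4 P8 similar

No (3 violations)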